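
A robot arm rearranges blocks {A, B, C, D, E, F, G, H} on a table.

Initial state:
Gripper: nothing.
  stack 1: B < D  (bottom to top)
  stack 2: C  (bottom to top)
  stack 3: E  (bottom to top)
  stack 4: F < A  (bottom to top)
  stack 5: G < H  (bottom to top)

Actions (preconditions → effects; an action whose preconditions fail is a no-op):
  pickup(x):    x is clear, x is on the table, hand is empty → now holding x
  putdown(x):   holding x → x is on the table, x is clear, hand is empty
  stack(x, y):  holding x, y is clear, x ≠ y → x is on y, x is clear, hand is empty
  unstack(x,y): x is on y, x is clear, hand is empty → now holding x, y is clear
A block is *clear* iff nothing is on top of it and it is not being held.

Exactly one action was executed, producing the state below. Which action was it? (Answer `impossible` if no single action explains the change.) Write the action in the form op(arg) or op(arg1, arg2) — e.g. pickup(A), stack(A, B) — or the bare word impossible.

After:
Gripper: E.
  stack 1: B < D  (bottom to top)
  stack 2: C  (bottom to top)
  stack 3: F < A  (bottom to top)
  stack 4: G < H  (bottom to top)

target: towers=[B/D; C; F/A; G/H] holding=E
     unstack(A, F) → towers=[B/D; C; E; F; G/H] holding=A
         pickup(E) → towers=[B/D; C; F/A; G/H] holding=E  ← match
     unstack(H, G) → towers=[B/D; C; E; F/A; G] holding=H
     unstack(D, B) → towers=[B; C; E; F/A; G/H] holding=D
         pickup(C) → towers=[B/D; E; F/A; G/H] holding=C

pickup(E)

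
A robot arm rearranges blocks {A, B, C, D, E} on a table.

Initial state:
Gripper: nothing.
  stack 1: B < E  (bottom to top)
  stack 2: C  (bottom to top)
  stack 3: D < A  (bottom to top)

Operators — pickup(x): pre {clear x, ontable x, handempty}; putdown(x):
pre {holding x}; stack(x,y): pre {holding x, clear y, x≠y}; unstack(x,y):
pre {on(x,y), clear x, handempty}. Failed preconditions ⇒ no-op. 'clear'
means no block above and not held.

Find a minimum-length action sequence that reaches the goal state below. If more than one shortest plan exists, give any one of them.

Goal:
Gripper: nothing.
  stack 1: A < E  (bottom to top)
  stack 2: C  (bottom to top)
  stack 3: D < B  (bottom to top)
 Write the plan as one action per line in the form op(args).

step 1 (unstack(A, D)): towers=[B/E; C; D] holding=A
step 2 (putdown(A)): towers=[A; B/E; C; D] holding=-
step 3 (unstack(E, B)): towers=[A; B; C; D] holding=E
step 4 (stack(E, A)): towers=[A/E; B; C; D] holding=-
step 5 (pickup(B)): towers=[A/E; C; D] holding=B
step 6 (stack(B, D)): towers=[A/E; C; D/B] holding=-
goal check: towers=[A/E; C; D/B] holding=- — reached (length 6, optimal by BFS)

unstack(A, D)
putdown(A)
unstack(E, B)
stack(E, A)
pickup(B)
stack(B, D)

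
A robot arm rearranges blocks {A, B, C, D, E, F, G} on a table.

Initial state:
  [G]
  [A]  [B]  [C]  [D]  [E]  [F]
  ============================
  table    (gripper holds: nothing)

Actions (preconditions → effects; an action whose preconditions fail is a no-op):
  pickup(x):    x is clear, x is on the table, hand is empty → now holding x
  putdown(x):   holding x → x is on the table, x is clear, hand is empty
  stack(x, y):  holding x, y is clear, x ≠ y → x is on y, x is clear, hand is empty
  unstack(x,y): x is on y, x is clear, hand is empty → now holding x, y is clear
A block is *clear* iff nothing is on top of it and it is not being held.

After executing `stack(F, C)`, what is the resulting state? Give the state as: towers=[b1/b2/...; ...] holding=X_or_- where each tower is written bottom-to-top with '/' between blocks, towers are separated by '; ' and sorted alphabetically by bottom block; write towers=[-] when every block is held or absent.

before: towers=[A/G; B; C; D; E; F] holding=-
pre[stack(F, C)]: holding(F) ✗, clear(C) ✓, F≠C ✓
holding(F) unmet → stack(F, C) is a no-op
after:  towers=[A/G; B; C; D; E; F] holding=-

towers=[A/G; B; C; D; E; F] holding=-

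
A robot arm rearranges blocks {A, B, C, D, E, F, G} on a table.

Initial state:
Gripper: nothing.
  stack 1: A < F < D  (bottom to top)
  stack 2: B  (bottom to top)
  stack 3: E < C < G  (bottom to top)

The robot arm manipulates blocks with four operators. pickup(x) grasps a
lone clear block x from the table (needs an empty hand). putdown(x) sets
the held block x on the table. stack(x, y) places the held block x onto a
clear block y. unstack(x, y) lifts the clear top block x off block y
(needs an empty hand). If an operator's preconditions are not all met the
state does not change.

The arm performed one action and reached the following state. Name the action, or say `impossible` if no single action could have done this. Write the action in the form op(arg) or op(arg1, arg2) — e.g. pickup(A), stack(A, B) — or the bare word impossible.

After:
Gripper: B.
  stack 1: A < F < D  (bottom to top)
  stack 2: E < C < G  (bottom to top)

target: towers=[A/F/D; E/C/G] holding=B
         pickup(B) → towers=[A/F/D; E/C/G] holding=B  ← match
     unstack(G, C) → towers=[A/F/D; B; E/C] holding=G
     unstack(D, F) → towers=[A/F; B; E/C/G] holding=D

pickup(B)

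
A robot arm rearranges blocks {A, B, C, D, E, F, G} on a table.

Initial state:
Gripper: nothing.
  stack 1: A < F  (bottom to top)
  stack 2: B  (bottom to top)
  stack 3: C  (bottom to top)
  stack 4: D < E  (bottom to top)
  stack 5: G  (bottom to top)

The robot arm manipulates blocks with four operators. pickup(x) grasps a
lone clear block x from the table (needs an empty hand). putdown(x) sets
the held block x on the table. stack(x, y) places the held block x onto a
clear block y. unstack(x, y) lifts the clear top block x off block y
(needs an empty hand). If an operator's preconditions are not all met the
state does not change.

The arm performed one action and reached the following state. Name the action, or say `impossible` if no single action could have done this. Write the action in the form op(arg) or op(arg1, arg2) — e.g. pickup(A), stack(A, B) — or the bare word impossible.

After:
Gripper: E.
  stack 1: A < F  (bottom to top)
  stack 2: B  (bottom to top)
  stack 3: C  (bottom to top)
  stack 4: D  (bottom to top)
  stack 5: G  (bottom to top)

target: towers=[A/F; B; C; D; G] holding=E
         pickup(B) → towers=[A/F; C; D/E; G] holding=B
     unstack(F, A) → towers=[A; B; C; D/E; G] holding=F
         pickup(G) → towers=[A/F; B; C; D/E] holding=G
     unstack(E, D) → towers=[A/F; B; C; D; G] holding=E  ← match
         pickup(C) → towers=[A/F; B; D/E; G] holding=C

unstack(E, D)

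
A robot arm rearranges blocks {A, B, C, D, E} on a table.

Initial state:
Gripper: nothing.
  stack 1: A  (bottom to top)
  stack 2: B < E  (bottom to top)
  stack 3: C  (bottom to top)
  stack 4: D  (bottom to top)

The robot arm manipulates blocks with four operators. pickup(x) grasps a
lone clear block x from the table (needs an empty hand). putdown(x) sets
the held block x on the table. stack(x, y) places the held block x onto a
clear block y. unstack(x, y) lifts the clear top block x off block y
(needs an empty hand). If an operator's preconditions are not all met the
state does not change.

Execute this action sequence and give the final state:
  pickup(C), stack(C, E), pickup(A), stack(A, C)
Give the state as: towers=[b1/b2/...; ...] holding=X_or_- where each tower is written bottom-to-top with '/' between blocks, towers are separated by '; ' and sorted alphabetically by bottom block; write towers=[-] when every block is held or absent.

towers=[B/E/C/A; D] holding=-

step 1 (pickup(C)): towers=[A; B/E; D] holding=C
step 2 (stack(C, E)): towers=[A; B/E/C; D] holding=-
step 3 (pickup(A)): towers=[B/E/C; D] holding=A
step 4 (stack(A, C)): towers=[B/E/C/A; D] holding=-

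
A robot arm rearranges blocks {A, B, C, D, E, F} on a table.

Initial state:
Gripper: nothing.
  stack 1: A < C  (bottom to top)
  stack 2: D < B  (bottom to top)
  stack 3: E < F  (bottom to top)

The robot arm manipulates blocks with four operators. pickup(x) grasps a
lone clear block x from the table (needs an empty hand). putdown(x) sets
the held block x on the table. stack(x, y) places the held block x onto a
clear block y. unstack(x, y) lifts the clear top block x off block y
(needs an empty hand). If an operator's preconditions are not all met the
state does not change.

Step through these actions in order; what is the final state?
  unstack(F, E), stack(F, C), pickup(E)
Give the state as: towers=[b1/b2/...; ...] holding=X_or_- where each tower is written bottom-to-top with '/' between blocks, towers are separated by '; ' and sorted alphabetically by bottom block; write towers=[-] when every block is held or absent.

towers=[A/C/F; D/B] holding=E

step 1 (unstack(F, E)): towers=[A/C; D/B; E] holding=F
step 2 (stack(F, C)): towers=[A/C/F; D/B; E] holding=-
step 3 (pickup(E)): towers=[A/C/F; D/B] holding=E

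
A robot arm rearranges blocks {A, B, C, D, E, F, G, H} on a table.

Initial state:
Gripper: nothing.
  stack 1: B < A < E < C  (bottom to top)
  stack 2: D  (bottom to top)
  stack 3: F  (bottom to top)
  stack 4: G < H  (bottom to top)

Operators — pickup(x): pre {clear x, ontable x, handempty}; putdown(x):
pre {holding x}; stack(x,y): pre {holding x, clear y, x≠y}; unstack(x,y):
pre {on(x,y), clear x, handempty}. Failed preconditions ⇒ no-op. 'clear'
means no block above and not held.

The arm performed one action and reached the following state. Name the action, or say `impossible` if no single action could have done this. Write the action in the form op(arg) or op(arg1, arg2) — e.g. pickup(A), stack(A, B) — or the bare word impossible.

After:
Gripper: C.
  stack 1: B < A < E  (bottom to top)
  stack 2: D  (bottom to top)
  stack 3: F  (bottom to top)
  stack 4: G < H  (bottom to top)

target: towers=[B/A/E; D; F; G/H] holding=C
     unstack(H, G) → towers=[B/A/E/C; D; F; G] holding=H
         pickup(F) → towers=[B/A/E/C; D; G/H] holding=F
         pickup(D) → towers=[B/A/E/C; F; G/H] holding=D
     unstack(C, E) → towers=[B/A/E; D; F; G/H] holding=C  ← match

unstack(C, E)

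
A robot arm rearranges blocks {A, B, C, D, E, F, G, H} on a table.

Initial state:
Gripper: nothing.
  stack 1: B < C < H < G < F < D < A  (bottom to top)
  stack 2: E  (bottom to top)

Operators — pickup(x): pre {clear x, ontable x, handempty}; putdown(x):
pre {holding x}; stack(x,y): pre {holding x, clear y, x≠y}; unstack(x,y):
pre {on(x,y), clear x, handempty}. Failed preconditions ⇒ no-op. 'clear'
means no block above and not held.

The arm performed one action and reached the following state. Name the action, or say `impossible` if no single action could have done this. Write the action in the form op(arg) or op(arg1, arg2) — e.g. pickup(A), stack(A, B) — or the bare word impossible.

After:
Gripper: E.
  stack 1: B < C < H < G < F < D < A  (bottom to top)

target: towers=[B/C/H/G/F/D/A] holding=E
     unstack(A, D) → towers=[B/C/H/G/F/D; E] holding=A
         pickup(E) → towers=[B/C/H/G/F/D/A] holding=E  ← match

pickup(E)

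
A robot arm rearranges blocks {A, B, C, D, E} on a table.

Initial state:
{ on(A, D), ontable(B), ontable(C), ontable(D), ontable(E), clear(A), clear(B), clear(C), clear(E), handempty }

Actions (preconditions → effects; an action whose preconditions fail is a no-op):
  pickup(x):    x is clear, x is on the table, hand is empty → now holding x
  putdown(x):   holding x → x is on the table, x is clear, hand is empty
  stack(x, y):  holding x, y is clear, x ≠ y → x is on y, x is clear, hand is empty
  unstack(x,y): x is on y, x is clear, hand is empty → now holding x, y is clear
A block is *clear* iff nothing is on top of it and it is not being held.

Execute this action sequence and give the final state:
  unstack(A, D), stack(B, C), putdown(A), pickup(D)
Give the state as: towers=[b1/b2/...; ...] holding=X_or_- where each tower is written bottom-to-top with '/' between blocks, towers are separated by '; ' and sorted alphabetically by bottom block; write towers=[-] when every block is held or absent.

towers=[A; B; C; E] holding=D

step 1 (unstack(A, D)): towers=[B; C; D; E] holding=A
step 2 (stack(B, C)) [no-op]: towers=[B; C; D; E] holding=A
step 3 (putdown(A)): towers=[A; B; C; D; E] holding=-
step 4 (pickup(D)): towers=[A; B; C; E] holding=D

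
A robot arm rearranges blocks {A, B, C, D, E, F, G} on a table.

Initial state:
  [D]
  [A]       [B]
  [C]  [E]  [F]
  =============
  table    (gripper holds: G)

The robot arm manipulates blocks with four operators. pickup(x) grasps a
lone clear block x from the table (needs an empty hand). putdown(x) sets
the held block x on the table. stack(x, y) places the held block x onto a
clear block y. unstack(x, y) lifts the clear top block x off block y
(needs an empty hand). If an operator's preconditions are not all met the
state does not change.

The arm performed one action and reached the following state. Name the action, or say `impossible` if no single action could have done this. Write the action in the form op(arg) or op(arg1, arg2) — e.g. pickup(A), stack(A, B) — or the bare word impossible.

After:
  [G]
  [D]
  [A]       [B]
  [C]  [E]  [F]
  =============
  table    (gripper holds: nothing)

stack(G, D)

target: towers=[C/A/D/G; E; F/B] holding=-
        putdown(G) → towers=[C/A/D; E; F/B; G] holding=-
       stack(G, B) → towers=[C/A/D; E; F/B/G] holding=-
       stack(G, D) → towers=[C/A/D/G; E; F/B] holding=-  ← match
       stack(G, E) → towers=[C/A/D; E/G; F/B] holding=-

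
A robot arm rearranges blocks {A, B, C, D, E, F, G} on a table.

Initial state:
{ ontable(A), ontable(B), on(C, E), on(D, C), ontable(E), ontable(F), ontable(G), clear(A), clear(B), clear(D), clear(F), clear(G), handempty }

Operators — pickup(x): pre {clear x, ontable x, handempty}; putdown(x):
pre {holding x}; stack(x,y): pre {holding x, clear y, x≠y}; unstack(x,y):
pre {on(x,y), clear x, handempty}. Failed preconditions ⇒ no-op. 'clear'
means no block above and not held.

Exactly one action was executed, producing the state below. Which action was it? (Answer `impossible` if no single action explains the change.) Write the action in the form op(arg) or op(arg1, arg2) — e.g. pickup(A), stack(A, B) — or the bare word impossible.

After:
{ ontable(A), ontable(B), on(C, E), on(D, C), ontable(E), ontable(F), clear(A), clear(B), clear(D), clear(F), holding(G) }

target: towers=[A; B; E/C/D; F] holding=G
         pickup(B) → towers=[A; E/C/D; F; G] holding=B
         pickup(F) → towers=[A; B; E/C/D; G] holding=F
         pickup(G) → towers=[A; B; E/C/D; F] holding=G  ← match
     unstack(D, C) → towers=[A; B; E/C; F; G] holding=D
         pickup(A) → towers=[B; E/C/D; F; G] holding=A

pickup(G)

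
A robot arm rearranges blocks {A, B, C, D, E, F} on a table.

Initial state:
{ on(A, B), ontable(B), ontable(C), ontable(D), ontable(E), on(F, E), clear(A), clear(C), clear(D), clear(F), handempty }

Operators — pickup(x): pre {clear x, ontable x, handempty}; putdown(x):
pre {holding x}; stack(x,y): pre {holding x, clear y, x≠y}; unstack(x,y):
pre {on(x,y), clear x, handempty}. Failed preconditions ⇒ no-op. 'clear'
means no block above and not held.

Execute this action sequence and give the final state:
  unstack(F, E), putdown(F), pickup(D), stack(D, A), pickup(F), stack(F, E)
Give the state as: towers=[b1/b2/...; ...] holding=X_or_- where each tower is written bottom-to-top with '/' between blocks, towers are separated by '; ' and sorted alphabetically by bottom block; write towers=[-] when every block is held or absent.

step 1 (unstack(F, E)): towers=[B/A; C; D; E] holding=F
step 2 (putdown(F)): towers=[B/A; C; D; E; F] holding=-
step 3 (pickup(D)): towers=[B/A; C; E; F] holding=D
step 4 (stack(D, A)): towers=[B/A/D; C; E; F] holding=-
step 5 (pickup(F)): towers=[B/A/D; C; E] holding=F
step 6 (stack(F, E)): towers=[B/A/D; C; E/F] holding=-

towers=[B/A/D; C; E/F] holding=-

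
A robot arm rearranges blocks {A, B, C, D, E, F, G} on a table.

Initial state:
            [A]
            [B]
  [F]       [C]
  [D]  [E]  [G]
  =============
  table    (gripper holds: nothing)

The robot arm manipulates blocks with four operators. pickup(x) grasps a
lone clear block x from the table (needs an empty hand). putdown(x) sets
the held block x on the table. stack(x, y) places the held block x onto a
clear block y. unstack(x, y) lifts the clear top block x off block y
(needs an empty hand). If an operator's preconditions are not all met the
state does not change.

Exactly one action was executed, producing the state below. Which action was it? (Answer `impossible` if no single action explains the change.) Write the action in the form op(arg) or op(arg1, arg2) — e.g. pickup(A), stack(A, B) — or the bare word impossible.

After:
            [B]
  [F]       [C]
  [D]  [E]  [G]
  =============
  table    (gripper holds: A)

target: towers=[D/F; E; G/C/B] holding=A
     unstack(F, D) → towers=[D; E; G/C/B/A] holding=F
     unstack(A, B) → towers=[D/F; E; G/C/B] holding=A  ← match
         pickup(E) → towers=[D/F; G/C/B/A] holding=E

unstack(A, B)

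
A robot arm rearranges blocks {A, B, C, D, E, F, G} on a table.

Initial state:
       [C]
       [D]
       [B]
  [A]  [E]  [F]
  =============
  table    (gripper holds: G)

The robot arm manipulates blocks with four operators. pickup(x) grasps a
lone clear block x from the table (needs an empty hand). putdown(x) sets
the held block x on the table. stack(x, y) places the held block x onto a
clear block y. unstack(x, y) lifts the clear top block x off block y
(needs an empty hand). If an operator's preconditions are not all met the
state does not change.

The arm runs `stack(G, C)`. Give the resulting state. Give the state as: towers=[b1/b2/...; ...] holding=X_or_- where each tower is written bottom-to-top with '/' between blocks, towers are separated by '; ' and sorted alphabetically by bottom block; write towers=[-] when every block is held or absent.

before: towers=[A; E/B/D/C; F] holding=G
pre[stack(G, C)]: holding(G) yes, clear(C) yes, G≠C yes
all met → apply stack(G, C)
after:  towers=[A; E/B/D/C/G; F] holding=-

towers=[A; E/B/D/C/G; F] holding=-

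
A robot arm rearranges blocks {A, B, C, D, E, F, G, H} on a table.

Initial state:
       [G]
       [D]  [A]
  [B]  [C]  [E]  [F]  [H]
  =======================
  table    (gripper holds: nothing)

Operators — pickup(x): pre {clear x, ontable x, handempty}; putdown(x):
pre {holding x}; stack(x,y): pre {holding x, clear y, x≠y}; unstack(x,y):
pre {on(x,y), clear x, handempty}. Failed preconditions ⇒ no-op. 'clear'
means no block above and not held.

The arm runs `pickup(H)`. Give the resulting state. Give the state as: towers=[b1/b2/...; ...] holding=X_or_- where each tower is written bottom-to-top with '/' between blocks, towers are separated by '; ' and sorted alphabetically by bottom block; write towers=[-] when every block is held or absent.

before: towers=[B; C/D/G; E/A; F; H] holding=-
pre[pickup(H)]: clear(H) ✓, ontable(H) ✓, handempty ✓
all met → apply pickup(H)
after:  towers=[B; C/D/G; E/A; F] holding=H

towers=[B; C/D/G; E/A; F] holding=H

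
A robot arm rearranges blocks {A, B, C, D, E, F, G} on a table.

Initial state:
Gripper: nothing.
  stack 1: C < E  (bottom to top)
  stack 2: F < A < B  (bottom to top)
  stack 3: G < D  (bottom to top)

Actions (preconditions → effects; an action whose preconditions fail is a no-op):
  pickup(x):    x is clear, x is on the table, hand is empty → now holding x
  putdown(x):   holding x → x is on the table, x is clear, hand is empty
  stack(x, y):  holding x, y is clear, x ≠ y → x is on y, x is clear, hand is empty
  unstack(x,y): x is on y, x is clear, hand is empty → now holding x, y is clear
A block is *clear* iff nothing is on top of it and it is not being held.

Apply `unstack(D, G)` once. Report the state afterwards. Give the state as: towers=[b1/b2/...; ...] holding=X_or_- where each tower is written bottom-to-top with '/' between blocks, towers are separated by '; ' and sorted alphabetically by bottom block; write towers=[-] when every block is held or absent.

before: towers=[C/E; F/A/B; G/D] holding=-
pre[unstack(D, G)]: on(D,G) ✓, clear(D) ✓, handempty ✓
all met → apply unstack(D, G)
after:  towers=[C/E; F/A/B; G] holding=D

towers=[C/E; F/A/B; G] holding=D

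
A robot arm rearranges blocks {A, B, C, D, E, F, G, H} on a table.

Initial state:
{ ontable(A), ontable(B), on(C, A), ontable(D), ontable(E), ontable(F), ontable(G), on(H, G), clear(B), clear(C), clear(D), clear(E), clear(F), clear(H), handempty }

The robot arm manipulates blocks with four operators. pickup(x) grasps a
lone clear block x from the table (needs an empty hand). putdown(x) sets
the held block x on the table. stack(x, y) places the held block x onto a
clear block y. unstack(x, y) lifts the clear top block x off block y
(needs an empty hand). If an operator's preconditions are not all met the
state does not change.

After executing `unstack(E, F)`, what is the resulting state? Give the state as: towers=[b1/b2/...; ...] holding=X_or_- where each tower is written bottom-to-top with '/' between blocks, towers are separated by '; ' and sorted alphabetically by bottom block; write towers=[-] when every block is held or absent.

before: towers=[A/C; B; D; E; F; G/H] holding=-
pre[unstack(E, F)]: on(E,F) no, clear(E) yes, handempty yes
on(E,F) unmet → unstack(E, F) is a no-op
after:  towers=[A/C; B; D; E; F; G/H] holding=-

towers=[A/C; B; D; E; F; G/H] holding=-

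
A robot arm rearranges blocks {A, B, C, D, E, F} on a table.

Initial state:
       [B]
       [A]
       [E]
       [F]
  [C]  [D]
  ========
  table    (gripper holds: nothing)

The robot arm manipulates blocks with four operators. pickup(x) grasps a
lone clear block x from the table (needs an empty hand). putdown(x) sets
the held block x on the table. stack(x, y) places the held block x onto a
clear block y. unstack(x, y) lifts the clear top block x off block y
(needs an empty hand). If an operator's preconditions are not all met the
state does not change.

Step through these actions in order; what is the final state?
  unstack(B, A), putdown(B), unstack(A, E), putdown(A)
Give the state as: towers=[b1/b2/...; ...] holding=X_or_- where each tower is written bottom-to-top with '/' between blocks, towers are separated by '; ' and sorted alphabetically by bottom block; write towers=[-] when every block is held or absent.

towers=[A; B; C; D/F/E] holding=-

step 1 (unstack(B, A)): towers=[C; D/F/E/A] holding=B
step 2 (putdown(B)): towers=[B; C; D/F/E/A] holding=-
step 3 (unstack(A, E)): towers=[B; C; D/F/E] holding=A
step 4 (putdown(A)): towers=[A; B; C; D/F/E] holding=-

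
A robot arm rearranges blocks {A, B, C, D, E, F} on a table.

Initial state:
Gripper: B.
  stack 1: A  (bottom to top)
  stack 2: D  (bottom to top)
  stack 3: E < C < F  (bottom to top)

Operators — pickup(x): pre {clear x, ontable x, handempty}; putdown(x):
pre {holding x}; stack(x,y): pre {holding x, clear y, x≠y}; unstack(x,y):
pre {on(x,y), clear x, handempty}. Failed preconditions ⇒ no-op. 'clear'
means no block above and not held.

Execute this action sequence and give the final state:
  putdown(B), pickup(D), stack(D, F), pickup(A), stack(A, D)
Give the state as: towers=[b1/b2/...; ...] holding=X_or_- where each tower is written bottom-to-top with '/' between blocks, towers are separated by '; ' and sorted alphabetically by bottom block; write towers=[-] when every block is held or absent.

step 1 (putdown(B)): towers=[A; B; D; E/C/F] holding=-
step 2 (pickup(D)): towers=[A; B; E/C/F] holding=D
step 3 (stack(D, F)): towers=[A; B; E/C/F/D] holding=-
step 4 (pickup(A)): towers=[B; E/C/F/D] holding=A
step 5 (stack(A, D)): towers=[B; E/C/F/D/A] holding=-

towers=[B; E/C/F/D/A] holding=-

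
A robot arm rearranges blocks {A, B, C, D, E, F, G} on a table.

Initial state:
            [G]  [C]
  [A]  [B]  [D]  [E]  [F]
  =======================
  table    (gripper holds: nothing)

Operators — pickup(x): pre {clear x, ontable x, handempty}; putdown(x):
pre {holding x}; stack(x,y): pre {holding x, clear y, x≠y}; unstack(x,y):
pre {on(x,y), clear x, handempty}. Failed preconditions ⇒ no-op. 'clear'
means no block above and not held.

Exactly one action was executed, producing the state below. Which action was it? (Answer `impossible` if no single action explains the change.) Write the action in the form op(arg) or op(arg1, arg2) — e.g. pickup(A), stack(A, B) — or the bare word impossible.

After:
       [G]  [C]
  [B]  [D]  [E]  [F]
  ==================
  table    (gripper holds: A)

pickup(A)

target: towers=[B; D/G; E/C; F] holding=A
         pickup(B) → towers=[A; D/G; E/C; F] holding=B
         pickup(F) → towers=[A; B; D/G; E/C] holding=F
     unstack(G, D) → towers=[A; B; D; E/C; F] holding=G
         pickup(A) → towers=[B; D/G; E/C; F] holding=A  ← match
     unstack(C, E) → towers=[A; B; D/G; E; F] holding=C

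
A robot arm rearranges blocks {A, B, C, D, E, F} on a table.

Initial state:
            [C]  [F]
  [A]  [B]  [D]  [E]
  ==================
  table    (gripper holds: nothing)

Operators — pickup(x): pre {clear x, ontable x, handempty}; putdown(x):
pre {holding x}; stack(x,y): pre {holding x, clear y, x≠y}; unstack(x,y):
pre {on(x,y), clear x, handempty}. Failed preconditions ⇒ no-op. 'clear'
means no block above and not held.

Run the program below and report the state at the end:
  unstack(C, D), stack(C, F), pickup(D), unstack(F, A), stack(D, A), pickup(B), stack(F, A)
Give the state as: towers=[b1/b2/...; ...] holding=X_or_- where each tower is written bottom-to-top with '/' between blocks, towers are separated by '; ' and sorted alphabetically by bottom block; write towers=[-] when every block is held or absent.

towers=[A/D; E/F/C] holding=B

step 1 (unstack(C, D)): towers=[A; B; D; E/F] holding=C
step 2 (stack(C, F)): towers=[A; B; D; E/F/C] holding=-
step 3 (pickup(D)): towers=[A; B; E/F/C] holding=D
step 4 (unstack(F, A)) [no-op]: towers=[A; B; E/F/C] holding=D
step 5 (stack(D, A)): towers=[A/D; B; E/F/C] holding=-
step 6 (pickup(B)): towers=[A/D; E/F/C] holding=B
step 7 (stack(F, A)) [no-op]: towers=[A/D; E/F/C] holding=B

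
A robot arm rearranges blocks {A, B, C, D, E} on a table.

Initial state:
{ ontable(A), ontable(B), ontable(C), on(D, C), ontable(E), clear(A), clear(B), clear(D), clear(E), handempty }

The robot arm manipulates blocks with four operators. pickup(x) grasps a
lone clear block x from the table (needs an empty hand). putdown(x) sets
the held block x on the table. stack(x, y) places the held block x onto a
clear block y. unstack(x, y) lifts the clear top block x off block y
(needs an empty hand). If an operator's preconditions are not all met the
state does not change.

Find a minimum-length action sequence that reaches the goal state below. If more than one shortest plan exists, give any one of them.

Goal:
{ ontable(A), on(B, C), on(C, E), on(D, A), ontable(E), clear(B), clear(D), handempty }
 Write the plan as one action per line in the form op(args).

step 1 (unstack(D, C)): towers=[A; B; C; E] holding=D
step 2 (stack(D, A)): towers=[A/D; B; C; E] holding=-
step 3 (pickup(C)): towers=[A/D; B; E] holding=C
step 4 (stack(C, E)): towers=[A/D; B; E/C] holding=-
step 5 (pickup(B)): towers=[A/D; E/C] holding=B
step 6 (stack(B, C)): towers=[A/D; E/C/B] holding=-
goal check: towers=[A/D; E/C/B] holding=- — reached (length 6, optimal by BFS)

unstack(D, C)
stack(D, A)
pickup(C)
stack(C, E)
pickup(B)
stack(B, C)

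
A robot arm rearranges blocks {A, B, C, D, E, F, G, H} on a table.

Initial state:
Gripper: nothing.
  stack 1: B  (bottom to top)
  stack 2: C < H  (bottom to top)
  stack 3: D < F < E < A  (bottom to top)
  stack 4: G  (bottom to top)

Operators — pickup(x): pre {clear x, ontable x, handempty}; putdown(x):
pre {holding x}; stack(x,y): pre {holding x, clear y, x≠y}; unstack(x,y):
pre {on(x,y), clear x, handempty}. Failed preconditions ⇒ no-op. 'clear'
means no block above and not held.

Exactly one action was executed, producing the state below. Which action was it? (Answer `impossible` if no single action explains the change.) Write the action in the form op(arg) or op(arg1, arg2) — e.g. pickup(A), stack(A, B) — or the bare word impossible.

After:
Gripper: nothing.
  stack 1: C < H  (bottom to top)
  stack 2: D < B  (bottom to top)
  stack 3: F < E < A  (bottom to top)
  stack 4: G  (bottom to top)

impossible

target: towers=[C/H; D/B; F/E/A; G] holding=-
         pickup(G) → towers=[B; C/H; D/F/E/A] holding=G
     unstack(A, E) → towers=[B; C/H; D/F/E; G] holding=A
     unstack(H, C) → towers=[B; C; D/F/E/A; G] holding=H
         pickup(B) → towers=[C/H; D/F/E/A; G] holding=B
none of the 4 applicable actions match → impossible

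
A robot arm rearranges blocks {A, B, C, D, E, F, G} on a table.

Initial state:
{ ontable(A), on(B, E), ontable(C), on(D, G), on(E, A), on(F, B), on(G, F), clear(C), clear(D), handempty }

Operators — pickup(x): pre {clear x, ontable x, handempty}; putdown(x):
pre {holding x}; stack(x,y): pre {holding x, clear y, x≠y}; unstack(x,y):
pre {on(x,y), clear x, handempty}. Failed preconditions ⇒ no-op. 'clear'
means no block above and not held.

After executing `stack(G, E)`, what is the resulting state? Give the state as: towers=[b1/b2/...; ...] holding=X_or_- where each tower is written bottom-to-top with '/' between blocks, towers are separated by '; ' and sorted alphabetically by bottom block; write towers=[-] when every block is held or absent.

towers=[A/E/B/F/G/D; C] holding=-

before: towers=[A/E/B/F/G/D; C] holding=-
pre[stack(G, E)]: holding(G) ✗, clear(E) ✗, G≠E ✓
holding(G), clear(E) unmet → stack(G, E) is a no-op
after:  towers=[A/E/B/F/G/D; C] holding=-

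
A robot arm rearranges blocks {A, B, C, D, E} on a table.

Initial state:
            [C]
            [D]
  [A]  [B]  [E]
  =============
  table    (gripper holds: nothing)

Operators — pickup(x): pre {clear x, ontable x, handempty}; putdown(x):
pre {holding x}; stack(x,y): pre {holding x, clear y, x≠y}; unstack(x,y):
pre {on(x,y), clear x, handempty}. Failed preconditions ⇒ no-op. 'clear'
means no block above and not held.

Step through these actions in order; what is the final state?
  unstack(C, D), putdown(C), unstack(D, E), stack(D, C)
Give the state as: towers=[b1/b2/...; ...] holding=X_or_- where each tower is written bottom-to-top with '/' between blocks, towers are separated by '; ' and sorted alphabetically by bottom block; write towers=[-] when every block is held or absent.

towers=[A; B; C/D; E] holding=-

step 1 (unstack(C, D)): towers=[A; B; E/D] holding=C
step 2 (putdown(C)): towers=[A; B; C; E/D] holding=-
step 3 (unstack(D, E)): towers=[A; B; C; E] holding=D
step 4 (stack(D, C)): towers=[A; B; C/D; E] holding=-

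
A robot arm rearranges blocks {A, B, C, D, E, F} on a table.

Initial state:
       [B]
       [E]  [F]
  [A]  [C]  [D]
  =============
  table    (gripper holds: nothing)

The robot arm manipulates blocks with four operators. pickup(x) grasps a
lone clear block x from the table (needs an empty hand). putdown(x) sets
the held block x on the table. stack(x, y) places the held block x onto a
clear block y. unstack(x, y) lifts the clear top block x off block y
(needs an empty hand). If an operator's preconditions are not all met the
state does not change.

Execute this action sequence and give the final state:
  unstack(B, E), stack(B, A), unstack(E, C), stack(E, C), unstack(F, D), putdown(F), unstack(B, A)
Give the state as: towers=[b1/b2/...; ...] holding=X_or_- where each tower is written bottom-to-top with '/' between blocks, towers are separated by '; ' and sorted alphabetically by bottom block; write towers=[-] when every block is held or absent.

step 1 (unstack(B, E)): towers=[A; C/E; D/F] holding=B
step 2 (stack(B, A)): towers=[A/B; C/E; D/F] holding=-
step 3 (unstack(E, C)): towers=[A/B; C; D/F] holding=E
step 4 (stack(E, C)): towers=[A/B; C/E; D/F] holding=-
step 5 (unstack(F, D)): towers=[A/B; C/E; D] holding=F
step 6 (putdown(F)): towers=[A/B; C/E; D; F] holding=-
step 7 (unstack(B, A)): towers=[A; C/E; D; F] holding=B

towers=[A; C/E; D; F] holding=B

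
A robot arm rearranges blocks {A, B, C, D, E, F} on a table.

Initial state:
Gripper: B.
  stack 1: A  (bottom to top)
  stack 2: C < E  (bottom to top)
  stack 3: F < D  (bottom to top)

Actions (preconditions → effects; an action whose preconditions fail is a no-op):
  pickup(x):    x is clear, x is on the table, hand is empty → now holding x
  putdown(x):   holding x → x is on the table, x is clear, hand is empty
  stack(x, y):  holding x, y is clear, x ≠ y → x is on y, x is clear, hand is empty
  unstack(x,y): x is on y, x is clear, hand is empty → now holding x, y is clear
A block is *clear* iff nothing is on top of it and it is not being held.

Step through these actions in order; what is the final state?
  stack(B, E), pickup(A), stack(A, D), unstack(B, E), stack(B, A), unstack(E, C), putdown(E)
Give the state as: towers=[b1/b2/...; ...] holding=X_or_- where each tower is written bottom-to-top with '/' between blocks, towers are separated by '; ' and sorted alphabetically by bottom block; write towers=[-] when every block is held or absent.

step 1 (stack(B, E)): towers=[A; C/E/B; F/D] holding=-
step 2 (pickup(A)): towers=[C/E/B; F/D] holding=A
step 3 (stack(A, D)): towers=[C/E/B; F/D/A] holding=-
step 4 (unstack(B, E)): towers=[C/E; F/D/A] holding=B
step 5 (stack(B, A)): towers=[C/E; F/D/A/B] holding=-
step 6 (unstack(E, C)): towers=[C; F/D/A/B] holding=E
step 7 (putdown(E)): towers=[C; E; F/D/A/B] holding=-

towers=[C; E; F/D/A/B] holding=-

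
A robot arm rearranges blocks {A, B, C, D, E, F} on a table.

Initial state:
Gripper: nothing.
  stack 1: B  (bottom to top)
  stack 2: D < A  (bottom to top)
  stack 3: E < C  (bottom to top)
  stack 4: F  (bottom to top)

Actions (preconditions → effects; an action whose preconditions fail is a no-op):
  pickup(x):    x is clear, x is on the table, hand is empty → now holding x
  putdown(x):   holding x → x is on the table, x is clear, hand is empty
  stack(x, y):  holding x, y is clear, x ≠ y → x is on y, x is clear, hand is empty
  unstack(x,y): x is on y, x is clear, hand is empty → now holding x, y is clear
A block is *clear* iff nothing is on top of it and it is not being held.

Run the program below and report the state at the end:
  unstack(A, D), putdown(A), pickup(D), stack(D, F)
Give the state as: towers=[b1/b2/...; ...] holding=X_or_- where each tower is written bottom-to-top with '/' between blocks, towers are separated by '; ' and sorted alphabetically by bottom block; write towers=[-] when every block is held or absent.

towers=[A; B; E/C; F/D] holding=-

step 1 (unstack(A, D)): towers=[B; D; E/C; F] holding=A
step 2 (putdown(A)): towers=[A; B; D; E/C; F] holding=-
step 3 (pickup(D)): towers=[A; B; E/C; F] holding=D
step 4 (stack(D, F)): towers=[A; B; E/C; F/D] holding=-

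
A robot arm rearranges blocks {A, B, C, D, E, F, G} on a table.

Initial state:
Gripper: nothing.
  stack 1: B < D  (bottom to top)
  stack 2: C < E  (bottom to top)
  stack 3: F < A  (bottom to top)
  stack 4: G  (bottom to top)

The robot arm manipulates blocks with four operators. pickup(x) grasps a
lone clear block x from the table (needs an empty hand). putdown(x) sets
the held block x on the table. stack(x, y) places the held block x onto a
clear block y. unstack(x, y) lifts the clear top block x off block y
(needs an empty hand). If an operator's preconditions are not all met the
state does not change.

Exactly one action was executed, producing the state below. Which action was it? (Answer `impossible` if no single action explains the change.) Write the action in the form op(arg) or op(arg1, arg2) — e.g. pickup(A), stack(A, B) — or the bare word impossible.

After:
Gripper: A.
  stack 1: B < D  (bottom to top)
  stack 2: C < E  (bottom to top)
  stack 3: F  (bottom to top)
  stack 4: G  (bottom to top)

target: towers=[B/D; C/E; F; G] holding=A
         pickup(G) → towers=[B/D; C/E; F/A] holding=G
     unstack(D, B) → towers=[B; C/E; F/A; G] holding=D
     unstack(A, F) → towers=[B/D; C/E; F; G] holding=A  ← match
     unstack(E, C) → towers=[B/D; C; F/A; G] holding=E

unstack(A, F)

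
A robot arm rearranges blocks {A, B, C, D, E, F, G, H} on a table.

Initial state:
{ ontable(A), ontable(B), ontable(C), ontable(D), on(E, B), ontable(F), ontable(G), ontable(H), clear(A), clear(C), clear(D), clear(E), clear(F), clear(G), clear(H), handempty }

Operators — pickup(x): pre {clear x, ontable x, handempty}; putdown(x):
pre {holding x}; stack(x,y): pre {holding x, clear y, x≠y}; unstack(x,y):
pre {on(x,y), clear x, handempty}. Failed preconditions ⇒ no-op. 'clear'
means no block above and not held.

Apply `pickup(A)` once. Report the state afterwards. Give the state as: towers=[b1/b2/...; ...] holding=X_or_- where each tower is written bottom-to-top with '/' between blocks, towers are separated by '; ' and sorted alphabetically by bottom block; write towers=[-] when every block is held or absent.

towers=[B/E; C; D; F; G; H] holding=A

before: towers=[A; B/E; C; D; F; G; H] holding=-
pre[pickup(A)]: clear(A) yes, ontable(A) yes, handempty yes
all met → apply pickup(A)
after:  towers=[B/E; C; D; F; G; H] holding=A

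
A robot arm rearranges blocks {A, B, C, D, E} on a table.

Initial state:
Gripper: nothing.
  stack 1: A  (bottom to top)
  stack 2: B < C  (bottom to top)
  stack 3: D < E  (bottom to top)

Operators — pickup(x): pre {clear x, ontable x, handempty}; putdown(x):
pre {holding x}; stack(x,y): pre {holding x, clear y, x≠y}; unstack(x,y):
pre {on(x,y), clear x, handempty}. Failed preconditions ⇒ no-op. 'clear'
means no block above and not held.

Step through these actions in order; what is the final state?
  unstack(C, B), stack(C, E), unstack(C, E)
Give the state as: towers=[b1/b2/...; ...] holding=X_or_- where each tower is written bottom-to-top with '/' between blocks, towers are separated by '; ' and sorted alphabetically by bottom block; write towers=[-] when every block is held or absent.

towers=[A; B; D/E] holding=C

step 1 (unstack(C, B)): towers=[A; B; D/E] holding=C
step 2 (stack(C, E)): towers=[A; B; D/E/C] holding=-
step 3 (unstack(C, E)): towers=[A; B; D/E] holding=C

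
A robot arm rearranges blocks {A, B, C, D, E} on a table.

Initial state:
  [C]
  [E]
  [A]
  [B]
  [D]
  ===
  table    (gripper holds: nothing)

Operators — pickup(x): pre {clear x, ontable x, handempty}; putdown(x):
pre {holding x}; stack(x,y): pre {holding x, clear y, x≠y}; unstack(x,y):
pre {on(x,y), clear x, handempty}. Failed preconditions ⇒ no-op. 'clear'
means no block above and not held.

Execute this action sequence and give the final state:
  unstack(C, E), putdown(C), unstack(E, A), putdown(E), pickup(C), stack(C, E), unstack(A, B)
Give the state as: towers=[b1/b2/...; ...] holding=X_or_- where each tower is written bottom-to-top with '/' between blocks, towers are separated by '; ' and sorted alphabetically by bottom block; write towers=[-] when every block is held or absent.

step 1 (unstack(C, E)): towers=[D/B/A/E] holding=C
step 2 (putdown(C)): towers=[C; D/B/A/E] holding=-
step 3 (unstack(E, A)): towers=[C; D/B/A] holding=E
step 4 (putdown(E)): towers=[C; D/B/A; E] holding=-
step 5 (pickup(C)): towers=[D/B/A; E] holding=C
step 6 (stack(C, E)): towers=[D/B/A; E/C] holding=-
step 7 (unstack(A, B)): towers=[D/B; E/C] holding=A

towers=[D/B; E/C] holding=A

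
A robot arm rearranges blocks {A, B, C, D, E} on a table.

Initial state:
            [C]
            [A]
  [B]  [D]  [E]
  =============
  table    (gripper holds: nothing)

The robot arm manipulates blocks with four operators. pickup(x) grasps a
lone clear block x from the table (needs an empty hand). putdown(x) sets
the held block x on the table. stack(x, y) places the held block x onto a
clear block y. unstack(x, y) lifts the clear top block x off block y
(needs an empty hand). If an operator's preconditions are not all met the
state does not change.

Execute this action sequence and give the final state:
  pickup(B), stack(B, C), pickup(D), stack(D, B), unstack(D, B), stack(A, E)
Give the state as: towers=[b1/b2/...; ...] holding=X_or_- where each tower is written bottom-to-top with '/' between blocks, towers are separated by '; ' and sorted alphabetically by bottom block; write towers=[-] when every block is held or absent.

towers=[E/A/C/B] holding=D

step 1 (pickup(B)): towers=[D; E/A/C] holding=B
step 2 (stack(B, C)): towers=[D; E/A/C/B] holding=-
step 3 (pickup(D)): towers=[E/A/C/B] holding=D
step 4 (stack(D, B)): towers=[E/A/C/B/D] holding=-
step 5 (unstack(D, B)): towers=[E/A/C/B] holding=D
step 6 (stack(A, E)) [no-op]: towers=[E/A/C/B] holding=D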